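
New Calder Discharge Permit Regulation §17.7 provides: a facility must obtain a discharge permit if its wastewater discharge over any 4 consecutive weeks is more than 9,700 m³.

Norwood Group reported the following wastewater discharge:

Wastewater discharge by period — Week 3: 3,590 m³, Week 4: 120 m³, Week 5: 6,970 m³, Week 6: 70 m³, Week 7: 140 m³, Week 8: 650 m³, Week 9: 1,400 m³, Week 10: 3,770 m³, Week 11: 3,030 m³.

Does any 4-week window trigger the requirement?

Week 3–Week 6: 3,590 m³ + 120 m³ + 6,970 m³ + 70 m³ = 10,750 m³ (over)
Week 4–Week 7: 120 m³ + 6,970 m³ + 70 m³ + 140 m³ = 7,300 m³ (under)
Week 5–Week 8: 6,970 m³ + 70 m³ + 140 m³ + 650 m³ = 7,830 m³ (under)
Week 6–Week 9: 70 m³ + 140 m³ + 650 m³ + 1,400 m³ = 2,260 m³ (under)
Week 7–Week 10: 140 m³ + 650 m³ + 1,400 m³ + 3,770 m³ = 5,960 m³ (under)
Week 8–Week 11: 650 m³ + 1,400 m³ + 3,770 m³ + 3,030 m³ = 8,850 m³ (under)
At least one window exceeds 9,700 m³.

Yes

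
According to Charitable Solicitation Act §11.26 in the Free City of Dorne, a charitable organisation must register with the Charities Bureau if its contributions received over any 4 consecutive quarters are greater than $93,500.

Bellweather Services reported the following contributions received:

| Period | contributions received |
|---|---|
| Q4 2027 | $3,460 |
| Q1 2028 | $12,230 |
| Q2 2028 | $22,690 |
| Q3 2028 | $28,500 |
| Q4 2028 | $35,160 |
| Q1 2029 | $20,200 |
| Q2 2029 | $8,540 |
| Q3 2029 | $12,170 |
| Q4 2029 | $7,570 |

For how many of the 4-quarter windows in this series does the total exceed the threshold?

Q4 2027–Q3 2028: $3,460 + $12,230 + $22,690 + $28,500 = $66,880 (under)
Q1 2028–Q4 2028: $12,230 + $22,690 + $28,500 + $35,160 = $98,580 (over)
Q2 2028–Q1 2029: $22,690 + $28,500 + $35,160 + $20,200 = $106,550 (over)
Q3 2028–Q2 2029: $28,500 + $35,160 + $20,200 + $8,540 = $92,400 (under)
Q4 2028–Q3 2029: $35,160 + $20,200 + $8,540 + $12,170 = $76,070 (under)
Q1 2029–Q4 2029: $20,200 + $8,540 + $12,170 + $7,570 = $48,480 (under)
2 windows exceed the threshold.

2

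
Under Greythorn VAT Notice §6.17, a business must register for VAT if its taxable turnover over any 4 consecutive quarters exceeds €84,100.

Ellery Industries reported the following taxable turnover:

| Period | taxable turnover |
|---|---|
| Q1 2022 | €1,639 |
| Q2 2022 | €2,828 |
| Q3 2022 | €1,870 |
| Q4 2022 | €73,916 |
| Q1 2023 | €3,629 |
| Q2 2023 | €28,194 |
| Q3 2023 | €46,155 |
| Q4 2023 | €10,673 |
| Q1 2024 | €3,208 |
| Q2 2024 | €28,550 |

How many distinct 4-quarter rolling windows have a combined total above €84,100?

5

Q1 2022–Q4 2022: €1,639 + €2,828 + €1,870 + €73,916 = €80,253 (under)
Q2 2022–Q1 2023: €2,828 + €1,870 + €73,916 + €3,629 = €82,243 (under)
Q3 2022–Q2 2023: €1,870 + €73,916 + €3,629 + €28,194 = €107,609 (over)
Q4 2022–Q3 2023: €73,916 + €3,629 + €28,194 + €46,155 = €151,894 (over)
Q1 2023–Q4 2023: €3,629 + €28,194 + €46,155 + €10,673 = €88,651 (over)
Q2 2023–Q1 2024: €28,194 + €46,155 + €10,673 + €3,208 = €88,230 (over)
Q3 2023–Q2 2024: €46,155 + €10,673 + €3,208 + €28,550 = €88,586 (over)
5 windows exceed the threshold.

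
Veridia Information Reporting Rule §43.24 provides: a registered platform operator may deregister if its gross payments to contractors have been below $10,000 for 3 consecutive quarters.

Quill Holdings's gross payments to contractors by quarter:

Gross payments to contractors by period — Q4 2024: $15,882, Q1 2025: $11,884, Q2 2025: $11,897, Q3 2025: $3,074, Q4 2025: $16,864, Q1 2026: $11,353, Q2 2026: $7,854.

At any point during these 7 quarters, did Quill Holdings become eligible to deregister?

Quarters below $10,000: Q3 2025, Q2 2026.
Longest run of consecutive quarters below the threshold: 1.
1 < 3, so Quill Holdings never became eligible.

No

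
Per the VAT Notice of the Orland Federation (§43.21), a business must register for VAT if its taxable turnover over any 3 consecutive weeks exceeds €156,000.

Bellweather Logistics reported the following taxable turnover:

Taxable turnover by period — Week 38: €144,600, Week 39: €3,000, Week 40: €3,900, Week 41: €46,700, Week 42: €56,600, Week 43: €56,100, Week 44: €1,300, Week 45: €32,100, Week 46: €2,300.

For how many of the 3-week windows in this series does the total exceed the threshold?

Week 38–Week 40: €144,600 + €3,000 + €3,900 = €151,500 (under)
Week 39–Week 41: €3,000 + €3,900 + €46,700 = €53,600 (under)
Week 40–Week 42: €3,900 + €46,700 + €56,600 = €107,200 (under)
Week 41–Week 43: €46,700 + €56,600 + €56,100 = €159,400 (over)
Week 42–Week 44: €56,600 + €56,100 + €1,300 = €114,000 (under)
Week 43–Week 45: €56,100 + €1,300 + €32,100 = €89,500 (under)
Week 44–Week 46: €1,300 + €32,100 + €2,300 = €35,700 (under)
1 window exceeds the threshold.

1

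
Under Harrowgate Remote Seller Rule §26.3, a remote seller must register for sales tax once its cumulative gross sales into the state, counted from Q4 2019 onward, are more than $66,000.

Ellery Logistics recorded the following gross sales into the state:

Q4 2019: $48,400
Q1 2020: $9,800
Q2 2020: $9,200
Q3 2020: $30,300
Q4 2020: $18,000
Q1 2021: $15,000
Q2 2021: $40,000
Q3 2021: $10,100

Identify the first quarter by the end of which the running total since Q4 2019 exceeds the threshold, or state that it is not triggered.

Q2 2020

Through Q4 2019: $48,400
Through Q1 2020: $58,200
Through Q2 2020: $67,400 ← exceeds threshold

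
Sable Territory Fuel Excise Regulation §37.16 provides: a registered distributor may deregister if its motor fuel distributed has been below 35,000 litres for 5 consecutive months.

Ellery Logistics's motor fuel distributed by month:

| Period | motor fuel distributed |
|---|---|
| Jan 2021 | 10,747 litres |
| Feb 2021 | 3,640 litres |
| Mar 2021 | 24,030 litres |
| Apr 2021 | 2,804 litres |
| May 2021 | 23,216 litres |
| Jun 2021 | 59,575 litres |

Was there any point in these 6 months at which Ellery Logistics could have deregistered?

Months below 35,000 litres: Jan 2021, Feb 2021, Mar 2021, Apr 2021, May 2021.
Longest run of consecutive months below the threshold: 5.
5 ≥ 5, so Ellery Logistics became eligible.

Yes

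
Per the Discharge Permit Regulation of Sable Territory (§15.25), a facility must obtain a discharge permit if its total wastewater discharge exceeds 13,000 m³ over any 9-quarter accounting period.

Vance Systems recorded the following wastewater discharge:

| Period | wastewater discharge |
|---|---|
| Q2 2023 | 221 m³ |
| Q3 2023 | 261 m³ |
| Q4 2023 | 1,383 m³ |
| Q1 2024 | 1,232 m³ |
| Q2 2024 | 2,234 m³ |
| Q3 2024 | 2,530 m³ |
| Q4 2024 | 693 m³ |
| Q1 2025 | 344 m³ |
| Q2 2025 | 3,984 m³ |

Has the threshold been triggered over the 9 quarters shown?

No

Total wastewater discharge: 221 m³ + 261 m³ + 1,383 m³ + 1,232 m³ + 2,234 m³ + 2,530 m³ + 693 m³ + 344 m³ + 3,984 m³ = 12,882 m³.
12,882 m³ ≤ 13,000 m³, so the threshold is not exceeded.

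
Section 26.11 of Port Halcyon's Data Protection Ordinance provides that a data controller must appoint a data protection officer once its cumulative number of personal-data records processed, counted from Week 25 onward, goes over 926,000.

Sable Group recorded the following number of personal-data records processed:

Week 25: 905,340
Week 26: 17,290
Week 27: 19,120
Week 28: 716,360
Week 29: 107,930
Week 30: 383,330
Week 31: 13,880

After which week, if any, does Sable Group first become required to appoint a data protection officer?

Through Week 25: 905,340
Through Week 26: 922,630
Through Week 27: 941,750 ← exceeds threshold

Week 27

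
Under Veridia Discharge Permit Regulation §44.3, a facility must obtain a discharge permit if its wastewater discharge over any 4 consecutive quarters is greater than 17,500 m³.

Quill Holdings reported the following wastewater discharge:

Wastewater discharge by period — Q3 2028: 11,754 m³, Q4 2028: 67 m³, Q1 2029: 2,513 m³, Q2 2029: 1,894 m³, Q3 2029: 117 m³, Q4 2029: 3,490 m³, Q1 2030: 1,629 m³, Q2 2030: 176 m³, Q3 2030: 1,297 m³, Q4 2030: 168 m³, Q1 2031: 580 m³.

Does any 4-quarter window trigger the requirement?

Q3 2028–Q2 2029: 11,754 m³ + 67 m³ + 2,513 m³ + 1,894 m³ = 16,228 m³ (under)
Q4 2028–Q3 2029: 67 m³ + 2,513 m³ + 1,894 m³ + 117 m³ = 4,591 m³ (under)
Q1 2029–Q4 2029: 2,513 m³ + 1,894 m³ + 117 m³ + 3,490 m³ = 8,014 m³ (under)
Q2 2029–Q1 2030: 1,894 m³ + 117 m³ + 3,490 m³ + 1,629 m³ = 7,130 m³ (under)
Q3 2029–Q2 2030: 117 m³ + 3,490 m³ + 1,629 m³ + 176 m³ = 5,412 m³ (under)
Q4 2029–Q3 2030: 3,490 m³ + 1,629 m³ + 176 m³ + 1,297 m³ = 6,592 m³ (under)
Q1 2030–Q4 2030: 1,629 m³ + 176 m³ + 1,297 m³ + 168 m³ = 3,270 m³ (under)
Q2 2030–Q1 2031: 176 m³ + 1,297 m³ + 168 m³ + 580 m³ = 2,221 m³ (under)
No window exceeds 17,500 m³.

No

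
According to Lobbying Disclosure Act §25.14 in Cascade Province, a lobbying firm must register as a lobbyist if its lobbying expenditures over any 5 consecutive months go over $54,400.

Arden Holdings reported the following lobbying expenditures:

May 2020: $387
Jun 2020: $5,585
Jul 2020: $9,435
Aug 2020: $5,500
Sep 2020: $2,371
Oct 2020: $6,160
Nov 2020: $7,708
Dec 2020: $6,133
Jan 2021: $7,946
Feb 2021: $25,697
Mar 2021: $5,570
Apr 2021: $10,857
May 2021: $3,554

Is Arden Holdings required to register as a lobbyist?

May 2020–Sep 2020: $387 + $5,585 + $9,435 + $5,500 + $2,371 = $23,278 (under)
Jun 2020–Oct 2020: $5,585 + $9,435 + $5,500 + $2,371 + $6,160 = $29,051 (under)
Jul 2020–Nov 2020: $9,435 + $5,500 + $2,371 + $6,160 + $7,708 = $31,174 (under)
Aug 2020–Dec 2020: $5,500 + $2,371 + $6,160 + $7,708 + $6,133 = $27,872 (under)
Sep 2020–Jan 2021: $2,371 + $6,160 + $7,708 + $6,133 + $7,946 = $30,318 (under)
Oct 2020–Feb 2021: $6,160 + $7,708 + $6,133 + $7,946 + $25,697 = $53,644 (under)
Nov 2020–Mar 2021: $7,708 + $6,133 + $7,946 + $25,697 + $5,570 = $53,054 (under)
Dec 2020–Apr 2021: $6,133 + $7,946 + $25,697 + $5,570 + $10,857 = $56,203 (over)
Jan 2021–May 2021: $7,946 + $25,697 + $5,570 + $10,857 + $3,554 = $53,624 (under)
At least one window exceeds $54,400.

Yes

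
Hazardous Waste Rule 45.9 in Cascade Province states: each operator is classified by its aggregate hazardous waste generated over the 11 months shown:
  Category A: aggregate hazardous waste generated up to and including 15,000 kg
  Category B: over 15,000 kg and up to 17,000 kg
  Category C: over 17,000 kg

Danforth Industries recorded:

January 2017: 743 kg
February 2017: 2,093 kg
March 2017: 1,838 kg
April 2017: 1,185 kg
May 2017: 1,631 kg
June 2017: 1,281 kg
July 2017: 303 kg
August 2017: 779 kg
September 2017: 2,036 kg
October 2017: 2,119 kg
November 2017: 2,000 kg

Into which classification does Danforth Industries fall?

Category B

Aggregate hazardous waste generated: 743 kg + 2,093 kg + 1,838 kg + 1,185 kg + 1,631 kg + 1,281 kg + 303 kg + 779 kg + 2,036 kg + 2,119 kg + 2,000 kg = 16,008 kg.
15,000 kg < 16,008 kg ≤ 17,000 kg, so Category B applies.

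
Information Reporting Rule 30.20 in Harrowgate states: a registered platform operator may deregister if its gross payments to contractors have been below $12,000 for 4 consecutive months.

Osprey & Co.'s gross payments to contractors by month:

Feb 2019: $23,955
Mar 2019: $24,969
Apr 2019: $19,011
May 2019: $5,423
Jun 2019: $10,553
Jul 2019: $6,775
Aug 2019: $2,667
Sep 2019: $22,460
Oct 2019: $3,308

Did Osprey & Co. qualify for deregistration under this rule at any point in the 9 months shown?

Yes

Months below $12,000: May 2019, Jun 2019, Jul 2019, Aug 2019, Oct 2019.
Longest run of consecutive months below the threshold: 4.
4 ≥ 4, so Osprey & Co. became eligible.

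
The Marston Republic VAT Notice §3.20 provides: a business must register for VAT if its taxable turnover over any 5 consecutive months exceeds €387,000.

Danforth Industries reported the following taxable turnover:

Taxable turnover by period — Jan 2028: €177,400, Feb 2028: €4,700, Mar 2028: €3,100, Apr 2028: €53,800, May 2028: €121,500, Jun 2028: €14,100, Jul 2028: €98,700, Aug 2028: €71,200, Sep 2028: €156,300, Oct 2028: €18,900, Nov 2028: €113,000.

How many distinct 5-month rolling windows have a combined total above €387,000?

Jan 2028–May 2028: €177,400 + €4,700 + €3,100 + €53,800 + €121,500 = €360,500 (under)
Feb 2028–Jun 2028: €4,700 + €3,100 + €53,800 + €121,500 + €14,100 = €197,200 (under)
Mar 2028–Jul 2028: €3,100 + €53,800 + €121,500 + €14,100 + €98,700 = €291,200 (under)
Apr 2028–Aug 2028: €53,800 + €121,500 + €14,100 + €98,700 + €71,200 = €359,300 (under)
May 2028–Sep 2028: €121,500 + €14,100 + €98,700 + €71,200 + €156,300 = €461,800 (over)
Jun 2028–Oct 2028: €14,100 + €98,700 + €71,200 + €156,300 + €18,900 = €359,200 (under)
Jul 2028–Nov 2028: €98,700 + €71,200 + €156,300 + €18,900 + €113,000 = €458,100 (over)
2 windows exceed the threshold.

2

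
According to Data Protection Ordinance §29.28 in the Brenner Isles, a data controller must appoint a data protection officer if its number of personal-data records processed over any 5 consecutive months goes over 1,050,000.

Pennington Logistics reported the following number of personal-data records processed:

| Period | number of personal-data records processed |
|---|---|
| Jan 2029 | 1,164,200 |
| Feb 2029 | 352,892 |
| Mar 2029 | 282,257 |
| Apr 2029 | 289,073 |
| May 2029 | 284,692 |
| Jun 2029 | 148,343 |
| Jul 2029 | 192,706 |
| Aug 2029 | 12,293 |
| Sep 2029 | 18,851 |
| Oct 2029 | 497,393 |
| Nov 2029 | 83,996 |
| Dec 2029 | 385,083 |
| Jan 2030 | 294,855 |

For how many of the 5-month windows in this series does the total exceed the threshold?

Jan 2029–May 2029: 1,164,200 + 352,892 + 282,257 + 289,073 + 284,692 = 2,373,114 (over)
Feb 2029–Jun 2029: 352,892 + 282,257 + 289,073 + 284,692 + 148,343 = 1,357,257 (over)
Mar 2029–Jul 2029: 282,257 + 289,073 + 284,692 + 148,343 + 192,706 = 1,197,071 (over)
Apr 2029–Aug 2029: 289,073 + 284,692 + 148,343 + 192,706 + 12,293 = 927,107 (under)
May 2029–Sep 2029: 284,692 + 148,343 + 192,706 + 12,293 + 18,851 = 656,885 (under)
Jun 2029–Oct 2029: 148,343 + 192,706 + 12,293 + 18,851 + 497,393 = 869,586 (under)
Jul 2029–Nov 2029: 192,706 + 12,293 + 18,851 + 497,393 + 83,996 = 805,239 (under)
Aug 2029–Dec 2029: 12,293 + 18,851 + 497,393 + 83,996 + 385,083 = 997,616 (under)
Sep 2029–Jan 2030: 18,851 + 497,393 + 83,996 + 385,083 + 294,855 = 1,280,178 (over)
4 windows exceed the threshold.

4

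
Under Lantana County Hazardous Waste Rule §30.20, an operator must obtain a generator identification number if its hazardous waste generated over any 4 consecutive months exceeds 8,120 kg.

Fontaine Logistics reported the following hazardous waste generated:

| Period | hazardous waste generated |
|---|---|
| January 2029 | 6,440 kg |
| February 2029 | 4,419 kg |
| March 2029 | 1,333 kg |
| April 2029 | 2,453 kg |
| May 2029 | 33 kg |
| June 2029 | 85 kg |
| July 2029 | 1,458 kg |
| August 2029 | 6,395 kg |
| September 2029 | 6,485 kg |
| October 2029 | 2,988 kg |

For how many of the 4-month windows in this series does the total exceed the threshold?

January 2029–April 2029: 6,440 kg + 4,419 kg + 1,333 kg + 2,453 kg = 14,645 kg (over)
February 2029–May 2029: 4,419 kg + 1,333 kg + 2,453 kg + 33 kg = 8,238 kg (over)
March 2029–June 2029: 1,333 kg + 2,453 kg + 33 kg + 85 kg = 3,904 kg (under)
April 2029–July 2029: 2,453 kg + 33 kg + 85 kg + 1,458 kg = 4,029 kg (under)
May 2029–August 2029: 33 kg + 85 kg + 1,458 kg + 6,395 kg = 7,971 kg (under)
June 2029–September 2029: 85 kg + 1,458 kg + 6,395 kg + 6,485 kg = 14,423 kg (over)
July 2029–October 2029: 1,458 kg + 6,395 kg + 6,485 kg + 2,988 kg = 17,326 kg (over)
4 windows exceed the threshold.

4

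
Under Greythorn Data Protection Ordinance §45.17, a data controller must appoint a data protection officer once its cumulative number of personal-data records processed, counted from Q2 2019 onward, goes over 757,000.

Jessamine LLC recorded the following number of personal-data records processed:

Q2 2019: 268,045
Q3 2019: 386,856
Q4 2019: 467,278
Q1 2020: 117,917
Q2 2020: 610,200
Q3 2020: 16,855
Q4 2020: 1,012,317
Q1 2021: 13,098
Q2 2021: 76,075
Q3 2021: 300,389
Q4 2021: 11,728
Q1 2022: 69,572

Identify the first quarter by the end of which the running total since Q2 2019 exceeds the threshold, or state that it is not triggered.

Through Q2 2019: 268,045
Through Q3 2019: 654,901
Through Q4 2019: 1,122,179 ← exceeds threshold

Q4 2019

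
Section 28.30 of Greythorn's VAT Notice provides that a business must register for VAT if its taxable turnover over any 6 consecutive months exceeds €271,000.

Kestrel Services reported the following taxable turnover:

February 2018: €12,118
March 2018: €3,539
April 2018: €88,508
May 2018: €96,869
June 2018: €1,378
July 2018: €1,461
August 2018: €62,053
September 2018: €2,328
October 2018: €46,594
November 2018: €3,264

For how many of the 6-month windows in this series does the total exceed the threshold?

February 2018–July 2018: €12,118 + €3,539 + €88,508 + €96,869 + €1,378 + €1,461 = €203,873 (under)
March 2018–August 2018: €3,539 + €88,508 + €96,869 + €1,378 + €1,461 + €62,053 = €253,808 (under)
April 2018–September 2018: €88,508 + €96,869 + €1,378 + €1,461 + €62,053 + €2,328 = €252,597 (under)
May 2018–October 2018: €96,869 + €1,378 + €1,461 + €62,053 + €2,328 + €46,594 = €210,683 (under)
June 2018–November 2018: €1,378 + €1,461 + €62,053 + €2,328 + €46,594 + €3,264 = €117,078 (under)
0 windows exceed the threshold.

0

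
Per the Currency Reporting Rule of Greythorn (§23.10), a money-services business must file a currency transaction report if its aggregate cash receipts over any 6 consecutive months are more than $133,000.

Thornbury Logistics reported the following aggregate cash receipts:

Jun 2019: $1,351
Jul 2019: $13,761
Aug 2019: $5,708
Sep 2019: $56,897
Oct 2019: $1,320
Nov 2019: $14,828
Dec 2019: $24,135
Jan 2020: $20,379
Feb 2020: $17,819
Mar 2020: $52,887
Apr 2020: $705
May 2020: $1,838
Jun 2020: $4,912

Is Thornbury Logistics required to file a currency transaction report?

Jun 2019–Nov 2019: $1,351 + $13,761 + $5,708 + $56,897 + $1,320 + $14,828 = $93,865 (under)
Jul 2019–Dec 2019: $13,761 + $5,708 + $56,897 + $1,320 + $14,828 + $24,135 = $116,649 (under)
Aug 2019–Jan 2020: $5,708 + $56,897 + $1,320 + $14,828 + $24,135 + $20,379 = $123,267 (under)
Sep 2019–Feb 2020: $56,897 + $1,320 + $14,828 + $24,135 + $20,379 + $17,819 = $135,378 (over)
Oct 2019–Mar 2020: $1,320 + $14,828 + $24,135 + $20,379 + $17,819 + $52,887 = $131,368 (under)
Nov 2019–Apr 2020: $14,828 + $24,135 + $20,379 + $17,819 + $52,887 + $705 = $130,753 (under)
Dec 2019–May 2020: $24,135 + $20,379 + $17,819 + $52,887 + $705 + $1,838 = $117,763 (under)
Jan 2020–Jun 2020: $20,379 + $17,819 + $52,887 + $705 + $1,838 + $4,912 = $98,540 (under)
At least one window exceeds $133,000.

Yes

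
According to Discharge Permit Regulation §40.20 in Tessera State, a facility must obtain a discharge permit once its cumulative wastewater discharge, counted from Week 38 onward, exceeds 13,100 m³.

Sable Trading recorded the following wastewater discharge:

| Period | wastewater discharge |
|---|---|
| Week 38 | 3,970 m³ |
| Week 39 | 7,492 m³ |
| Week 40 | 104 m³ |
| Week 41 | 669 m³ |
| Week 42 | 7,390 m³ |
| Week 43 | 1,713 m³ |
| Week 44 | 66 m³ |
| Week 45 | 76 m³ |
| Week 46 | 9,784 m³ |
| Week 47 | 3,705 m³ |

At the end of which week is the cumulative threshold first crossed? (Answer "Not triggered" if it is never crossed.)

Week 42

Through Week 38: 3,970 m³
Through Week 39: 11,462 m³
Through Week 40: 11,566 m³
Through Week 41: 12,235 m³
Through Week 42: 19,625 m³ ← exceeds threshold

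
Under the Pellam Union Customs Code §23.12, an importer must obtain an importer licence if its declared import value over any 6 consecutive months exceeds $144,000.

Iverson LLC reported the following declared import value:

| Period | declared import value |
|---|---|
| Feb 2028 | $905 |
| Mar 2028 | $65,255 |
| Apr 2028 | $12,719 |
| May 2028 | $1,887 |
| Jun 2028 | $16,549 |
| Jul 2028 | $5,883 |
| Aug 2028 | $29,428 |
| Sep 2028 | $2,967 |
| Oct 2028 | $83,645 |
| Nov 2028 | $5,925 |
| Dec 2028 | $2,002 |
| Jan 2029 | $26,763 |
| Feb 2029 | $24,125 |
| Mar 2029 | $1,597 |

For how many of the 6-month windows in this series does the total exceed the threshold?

4

Feb 2028–Jul 2028: $905 + $65,255 + $12,719 + $1,887 + $16,549 + $5,883 = $103,198 (under)
Mar 2028–Aug 2028: $65,255 + $12,719 + $1,887 + $16,549 + $5,883 + $29,428 = $131,721 (under)
Apr 2028–Sep 2028: $12,719 + $1,887 + $16,549 + $5,883 + $29,428 + $2,967 = $69,433 (under)
May 2028–Oct 2028: $1,887 + $16,549 + $5,883 + $29,428 + $2,967 + $83,645 = $140,359 (under)
Jun 2028–Nov 2028: $16,549 + $5,883 + $29,428 + $2,967 + $83,645 + $5,925 = $144,397 (over)
Jul 2028–Dec 2028: $5,883 + $29,428 + $2,967 + $83,645 + $5,925 + $2,002 = $129,850 (under)
Aug 2028–Jan 2029: $29,428 + $2,967 + $83,645 + $5,925 + $2,002 + $26,763 = $150,730 (over)
Sep 2028–Feb 2029: $2,967 + $83,645 + $5,925 + $2,002 + $26,763 + $24,125 = $145,427 (over)
Oct 2028–Mar 2029: $83,645 + $5,925 + $2,002 + $26,763 + $24,125 + $1,597 = $144,057 (over)
4 windows exceed the threshold.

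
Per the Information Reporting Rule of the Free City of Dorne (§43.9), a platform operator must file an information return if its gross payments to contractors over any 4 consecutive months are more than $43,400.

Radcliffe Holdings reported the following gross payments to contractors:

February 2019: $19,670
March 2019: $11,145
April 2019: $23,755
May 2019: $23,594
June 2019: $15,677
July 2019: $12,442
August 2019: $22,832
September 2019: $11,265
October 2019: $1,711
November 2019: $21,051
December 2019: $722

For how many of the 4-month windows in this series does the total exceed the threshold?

February 2019–May 2019: $19,670 + $11,145 + $23,755 + $23,594 = $78,164 (over)
March 2019–June 2019: $11,145 + $23,755 + $23,594 + $15,677 = $74,171 (over)
April 2019–July 2019: $23,755 + $23,594 + $15,677 + $12,442 = $75,468 (over)
May 2019–August 2019: $23,594 + $15,677 + $12,442 + $22,832 = $74,545 (over)
June 2019–September 2019: $15,677 + $12,442 + $22,832 + $11,265 = $62,216 (over)
July 2019–October 2019: $12,442 + $22,832 + $11,265 + $1,711 = $48,250 (over)
August 2019–November 2019: $22,832 + $11,265 + $1,711 + $21,051 = $56,859 (over)
September 2019–December 2019: $11,265 + $1,711 + $21,051 + $722 = $34,749 (under)
7 windows exceed the threshold.

7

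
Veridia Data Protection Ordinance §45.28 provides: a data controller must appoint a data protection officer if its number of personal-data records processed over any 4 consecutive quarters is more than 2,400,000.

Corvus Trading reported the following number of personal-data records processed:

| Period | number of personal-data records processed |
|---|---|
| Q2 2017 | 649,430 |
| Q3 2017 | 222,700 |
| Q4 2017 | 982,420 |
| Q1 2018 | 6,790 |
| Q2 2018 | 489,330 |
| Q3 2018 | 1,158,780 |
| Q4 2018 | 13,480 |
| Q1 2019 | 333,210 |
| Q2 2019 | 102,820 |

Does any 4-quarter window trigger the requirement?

Q2 2017–Q1 2018: 649,430 + 222,700 + 982,420 + 6,790 = 1,861,340 (under)
Q3 2017–Q2 2018: 222,700 + 982,420 + 6,790 + 489,330 = 1,701,240 (under)
Q4 2017–Q3 2018: 982,420 + 6,790 + 489,330 + 1,158,780 = 2,637,320 (over)
Q1 2018–Q4 2018: 6,790 + 489,330 + 1,158,780 + 13,480 = 1,668,380 (under)
Q2 2018–Q1 2019: 489,330 + 1,158,780 + 13,480 + 333,210 = 1,994,800 (under)
Q3 2018–Q2 2019: 1,158,780 + 13,480 + 333,210 + 102,820 = 1,608,290 (under)
At least one window exceeds 2,400,000.

Yes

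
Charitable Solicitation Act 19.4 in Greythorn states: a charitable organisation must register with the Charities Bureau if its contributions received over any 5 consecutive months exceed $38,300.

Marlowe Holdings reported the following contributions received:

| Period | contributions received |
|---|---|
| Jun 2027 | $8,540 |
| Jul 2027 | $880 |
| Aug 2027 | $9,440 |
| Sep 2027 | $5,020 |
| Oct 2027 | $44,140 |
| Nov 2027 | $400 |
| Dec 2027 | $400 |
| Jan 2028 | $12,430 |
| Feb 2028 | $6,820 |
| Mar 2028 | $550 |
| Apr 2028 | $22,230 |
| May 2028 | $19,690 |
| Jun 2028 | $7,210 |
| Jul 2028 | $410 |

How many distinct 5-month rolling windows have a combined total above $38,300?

9

Jun 2027–Oct 2027: $8,540 + $880 + $9,440 + $5,020 + $44,140 = $68,020 (over)
Jul 2027–Nov 2027: $880 + $9,440 + $5,020 + $44,140 + $400 = $59,880 (over)
Aug 2027–Dec 2027: $9,440 + $5,020 + $44,140 + $400 + $400 = $59,400 (over)
Sep 2027–Jan 2028: $5,020 + $44,140 + $400 + $400 + $12,430 = $62,390 (over)
Oct 2027–Feb 2028: $44,140 + $400 + $400 + $12,430 + $6,820 = $64,190 (over)
Nov 2027–Mar 2028: $400 + $400 + $12,430 + $6,820 + $550 = $20,600 (under)
Dec 2027–Apr 2028: $400 + $12,430 + $6,820 + $550 + $22,230 = $42,430 (over)
Jan 2028–May 2028: $12,430 + $6,820 + $550 + $22,230 + $19,690 = $61,720 (over)
Feb 2028–Jun 2028: $6,820 + $550 + $22,230 + $19,690 + $7,210 = $56,500 (over)
Mar 2028–Jul 2028: $550 + $22,230 + $19,690 + $7,210 + $410 = $50,090 (over)
9 windows exceed the threshold.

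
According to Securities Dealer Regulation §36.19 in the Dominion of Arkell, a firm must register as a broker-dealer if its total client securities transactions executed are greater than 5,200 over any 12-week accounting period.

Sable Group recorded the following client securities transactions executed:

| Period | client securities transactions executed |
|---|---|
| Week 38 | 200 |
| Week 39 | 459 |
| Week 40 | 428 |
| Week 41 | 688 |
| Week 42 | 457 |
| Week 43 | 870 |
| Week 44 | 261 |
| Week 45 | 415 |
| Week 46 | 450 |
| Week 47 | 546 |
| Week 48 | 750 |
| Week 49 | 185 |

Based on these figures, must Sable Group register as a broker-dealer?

Total client securities transactions executed: 200 + 459 + 428 + 688 + 457 + 870 + 261 + 415 + 450 + 546 + 750 + 185 = 5,709.
5,709 > 5,200, so the threshold is exceeded.

Yes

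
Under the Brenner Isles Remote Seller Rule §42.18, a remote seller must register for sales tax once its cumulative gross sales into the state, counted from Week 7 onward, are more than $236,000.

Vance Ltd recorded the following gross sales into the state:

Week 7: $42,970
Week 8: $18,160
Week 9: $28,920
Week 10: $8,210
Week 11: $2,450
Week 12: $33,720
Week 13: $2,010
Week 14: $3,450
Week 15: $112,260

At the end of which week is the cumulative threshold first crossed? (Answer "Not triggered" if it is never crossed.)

Week 15

Through Week 7: $42,970
Through Week 8: $61,130
Through Week 9: $90,050
Through Week 10: $98,260
Through Week 11: $100,710
Through Week 12: $134,430
Through Week 13: $136,440
Through Week 14: $139,890
Through Week 15: $252,150 ← exceeds threshold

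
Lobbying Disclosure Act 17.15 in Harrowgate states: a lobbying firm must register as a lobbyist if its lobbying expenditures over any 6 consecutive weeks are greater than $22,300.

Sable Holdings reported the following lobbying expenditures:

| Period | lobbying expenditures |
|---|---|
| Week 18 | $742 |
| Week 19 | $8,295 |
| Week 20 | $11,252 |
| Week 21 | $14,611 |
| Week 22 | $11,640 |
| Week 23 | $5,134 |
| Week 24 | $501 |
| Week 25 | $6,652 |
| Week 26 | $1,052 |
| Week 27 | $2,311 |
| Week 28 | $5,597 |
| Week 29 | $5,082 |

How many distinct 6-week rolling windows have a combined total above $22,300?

Week 18–Week 23: $742 + $8,295 + $11,252 + $14,611 + $11,640 + $5,134 = $51,674 (over)
Week 19–Week 24: $8,295 + $11,252 + $14,611 + $11,640 + $5,134 + $501 = $51,433 (over)
Week 20–Week 25: $11,252 + $14,611 + $11,640 + $5,134 + $501 + $6,652 = $49,790 (over)
Week 21–Week 26: $14,611 + $11,640 + $5,134 + $501 + $6,652 + $1,052 = $39,590 (over)
Week 22–Week 27: $11,640 + $5,134 + $501 + $6,652 + $1,052 + $2,311 = $27,290 (over)
Week 23–Week 28: $5,134 + $501 + $6,652 + $1,052 + $2,311 + $5,597 = $21,247 (under)
Week 24–Week 29: $501 + $6,652 + $1,052 + $2,311 + $5,597 + $5,082 = $21,195 (under)
5 windows exceed the threshold.

5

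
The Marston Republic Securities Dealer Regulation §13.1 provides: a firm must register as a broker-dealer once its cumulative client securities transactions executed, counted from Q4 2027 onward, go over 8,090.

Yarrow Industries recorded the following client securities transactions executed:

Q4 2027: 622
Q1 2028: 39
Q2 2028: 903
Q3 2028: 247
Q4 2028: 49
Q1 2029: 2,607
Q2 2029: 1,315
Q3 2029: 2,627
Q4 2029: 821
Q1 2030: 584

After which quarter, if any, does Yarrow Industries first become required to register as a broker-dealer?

Q3 2029

Through Q4 2027: 622
Through Q1 2028: 661
Through Q2 2028: 1,564
Through Q3 2028: 1,811
Through Q4 2028: 1,860
Through Q1 2029: 4,467
Through Q2 2029: 5,782
Through Q3 2029: 8,409 ← exceeds threshold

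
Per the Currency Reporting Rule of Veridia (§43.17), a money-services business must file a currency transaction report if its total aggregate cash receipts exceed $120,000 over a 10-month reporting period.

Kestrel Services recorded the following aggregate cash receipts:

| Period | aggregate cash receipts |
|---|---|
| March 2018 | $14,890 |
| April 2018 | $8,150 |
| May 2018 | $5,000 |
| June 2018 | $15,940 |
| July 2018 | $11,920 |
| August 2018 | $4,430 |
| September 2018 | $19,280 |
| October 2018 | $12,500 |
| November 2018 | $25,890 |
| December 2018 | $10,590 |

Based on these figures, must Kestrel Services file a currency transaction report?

Total aggregate cash receipts: $14,890 + $8,150 + $5,000 + $15,940 + $11,920 + $4,430 + $19,280 + $12,500 + $25,890 + $10,590 = $128,590.
$128,590 > $120,000, so the threshold is exceeded.

Yes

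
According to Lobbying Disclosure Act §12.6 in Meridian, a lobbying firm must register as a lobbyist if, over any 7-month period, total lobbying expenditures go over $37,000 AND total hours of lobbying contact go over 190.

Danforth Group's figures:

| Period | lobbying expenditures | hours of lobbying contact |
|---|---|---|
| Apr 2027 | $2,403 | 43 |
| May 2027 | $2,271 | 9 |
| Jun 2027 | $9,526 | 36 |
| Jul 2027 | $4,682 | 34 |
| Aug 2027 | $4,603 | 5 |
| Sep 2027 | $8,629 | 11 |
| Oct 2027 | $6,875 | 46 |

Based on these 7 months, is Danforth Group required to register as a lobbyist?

Total lobbying expenditures: $2,403 + $2,271 + $9,526 + $4,682 + $4,603 + $8,629 + $6,875 = $38,989 (> $37,000).
Total hours of lobbying contact: 43 + 9 + 36 + 34 + 5 + 11 + 46 = 184 (≤ 190).
The test is 'and': the rule requires both, and at least one is not exceeded.

No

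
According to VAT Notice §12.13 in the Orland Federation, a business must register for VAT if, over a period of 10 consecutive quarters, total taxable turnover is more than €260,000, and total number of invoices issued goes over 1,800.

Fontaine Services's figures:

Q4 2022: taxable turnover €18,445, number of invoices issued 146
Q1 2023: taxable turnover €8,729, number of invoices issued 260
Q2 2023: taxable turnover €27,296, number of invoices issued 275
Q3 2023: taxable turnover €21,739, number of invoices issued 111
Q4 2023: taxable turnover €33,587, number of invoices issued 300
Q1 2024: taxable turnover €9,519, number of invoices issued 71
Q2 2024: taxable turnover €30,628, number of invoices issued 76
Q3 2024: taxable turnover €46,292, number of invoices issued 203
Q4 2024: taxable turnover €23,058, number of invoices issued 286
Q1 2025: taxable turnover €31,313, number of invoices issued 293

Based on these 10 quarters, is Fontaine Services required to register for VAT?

Total taxable turnover: €18,445 + €8,729 + €27,296 + €21,739 + €33,587 + €9,519 + €30,628 + €46,292 + €23,058 + €31,313 = €250,606 (≤ €260,000).
Total number of invoices issued: 146 + 260 + 275 + 111 + 300 + 71 + 76 + 203 + 286 + 293 = 2,021 (> 1,800).
The test is 'and': the rule requires both, and at least one is not exceeded.

No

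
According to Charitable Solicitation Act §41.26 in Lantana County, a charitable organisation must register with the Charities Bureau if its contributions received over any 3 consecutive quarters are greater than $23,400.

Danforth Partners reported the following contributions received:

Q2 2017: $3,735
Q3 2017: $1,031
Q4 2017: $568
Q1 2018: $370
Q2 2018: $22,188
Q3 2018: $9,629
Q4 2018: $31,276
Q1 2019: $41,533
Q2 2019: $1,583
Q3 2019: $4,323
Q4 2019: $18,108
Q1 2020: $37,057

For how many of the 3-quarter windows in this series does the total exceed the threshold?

7

Q2 2017–Q4 2017: $3,735 + $1,031 + $568 = $5,334 (under)
Q3 2017–Q1 2018: $1,031 + $568 + $370 = $1,969 (under)
Q4 2017–Q2 2018: $568 + $370 + $22,188 = $23,126 (under)
Q1 2018–Q3 2018: $370 + $22,188 + $9,629 = $32,187 (over)
Q2 2018–Q4 2018: $22,188 + $9,629 + $31,276 = $63,093 (over)
Q3 2018–Q1 2019: $9,629 + $31,276 + $41,533 = $82,438 (over)
Q4 2018–Q2 2019: $31,276 + $41,533 + $1,583 = $74,392 (over)
Q1 2019–Q3 2019: $41,533 + $1,583 + $4,323 = $47,439 (over)
Q2 2019–Q4 2019: $1,583 + $4,323 + $18,108 = $24,014 (over)
Q3 2019–Q1 2020: $4,323 + $18,108 + $37,057 = $59,488 (over)
7 windows exceed the threshold.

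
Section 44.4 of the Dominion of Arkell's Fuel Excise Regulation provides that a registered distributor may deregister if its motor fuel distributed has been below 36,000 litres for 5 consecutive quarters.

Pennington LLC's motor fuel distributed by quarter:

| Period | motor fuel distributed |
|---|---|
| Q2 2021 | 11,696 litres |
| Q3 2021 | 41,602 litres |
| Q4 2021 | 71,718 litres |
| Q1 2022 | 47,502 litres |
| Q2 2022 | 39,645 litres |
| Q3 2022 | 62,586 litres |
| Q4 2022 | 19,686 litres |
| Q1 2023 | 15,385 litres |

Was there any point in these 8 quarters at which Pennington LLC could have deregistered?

No

Quarters below 36,000 litres: Q2 2021, Q4 2022, Q1 2023.
Longest run of consecutive quarters below the threshold: 2.
2 < 5, so Pennington LLC never became eligible.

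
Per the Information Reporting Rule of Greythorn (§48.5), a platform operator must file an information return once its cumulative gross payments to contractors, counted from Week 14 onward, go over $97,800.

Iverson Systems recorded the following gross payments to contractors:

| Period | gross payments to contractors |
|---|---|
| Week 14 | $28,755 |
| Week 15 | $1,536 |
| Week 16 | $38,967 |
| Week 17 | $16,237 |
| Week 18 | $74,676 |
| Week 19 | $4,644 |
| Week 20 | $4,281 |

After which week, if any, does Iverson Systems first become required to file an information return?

Week 18

Through Week 14: $28,755
Through Week 15: $30,291
Through Week 16: $69,258
Through Week 17: $85,495
Through Week 18: $160,171 ← exceeds threshold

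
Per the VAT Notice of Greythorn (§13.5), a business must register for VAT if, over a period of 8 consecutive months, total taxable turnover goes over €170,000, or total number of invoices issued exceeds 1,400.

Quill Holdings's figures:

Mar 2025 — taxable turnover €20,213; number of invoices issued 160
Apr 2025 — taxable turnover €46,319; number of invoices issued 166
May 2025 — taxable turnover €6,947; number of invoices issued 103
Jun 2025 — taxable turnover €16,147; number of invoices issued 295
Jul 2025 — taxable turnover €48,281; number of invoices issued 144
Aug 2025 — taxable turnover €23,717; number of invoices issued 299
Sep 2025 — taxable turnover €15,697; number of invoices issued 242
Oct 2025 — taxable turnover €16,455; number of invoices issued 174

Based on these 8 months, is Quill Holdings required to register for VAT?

Total taxable turnover: €20,213 + €46,319 + €6,947 + €16,147 + €48,281 + €23,717 + €15,697 + €16,455 = €193,776 (> €170,000).
Total number of invoices issued: 160 + 166 + 103 + 295 + 144 + 299 + 242 + 174 = 1,583 (> 1,400).
The test is 'or': at least one threshold is exceeded.

Yes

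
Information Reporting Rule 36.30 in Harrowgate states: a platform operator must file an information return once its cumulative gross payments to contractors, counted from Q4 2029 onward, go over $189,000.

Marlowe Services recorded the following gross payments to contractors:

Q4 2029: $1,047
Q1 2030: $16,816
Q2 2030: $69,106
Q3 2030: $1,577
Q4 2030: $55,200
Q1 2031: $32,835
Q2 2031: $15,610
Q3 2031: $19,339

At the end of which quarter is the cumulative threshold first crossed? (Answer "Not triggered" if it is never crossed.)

Q2 2031

Through Q4 2029: $1,047
Through Q1 2030: $17,863
Through Q2 2030: $86,969
Through Q3 2030: $88,546
Through Q4 2030: $143,746
Through Q1 2031: $176,581
Through Q2 2031: $192,191 ← exceeds threshold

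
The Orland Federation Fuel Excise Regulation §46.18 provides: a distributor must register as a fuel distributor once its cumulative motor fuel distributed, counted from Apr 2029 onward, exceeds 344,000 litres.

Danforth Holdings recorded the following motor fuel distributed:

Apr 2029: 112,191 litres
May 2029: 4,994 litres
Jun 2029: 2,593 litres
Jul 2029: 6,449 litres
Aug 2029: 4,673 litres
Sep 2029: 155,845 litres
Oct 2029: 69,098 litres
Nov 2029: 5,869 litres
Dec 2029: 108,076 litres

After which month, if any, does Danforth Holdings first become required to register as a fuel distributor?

Oct 2029

Through Apr 2029: 112,191 litres
Through May 2029: 117,185 litres
Through Jun 2029: 119,778 litres
Through Jul 2029: 126,227 litres
Through Aug 2029: 130,900 litres
Through Sep 2029: 286,745 litres
Through Oct 2029: 355,843 litres ← exceeds threshold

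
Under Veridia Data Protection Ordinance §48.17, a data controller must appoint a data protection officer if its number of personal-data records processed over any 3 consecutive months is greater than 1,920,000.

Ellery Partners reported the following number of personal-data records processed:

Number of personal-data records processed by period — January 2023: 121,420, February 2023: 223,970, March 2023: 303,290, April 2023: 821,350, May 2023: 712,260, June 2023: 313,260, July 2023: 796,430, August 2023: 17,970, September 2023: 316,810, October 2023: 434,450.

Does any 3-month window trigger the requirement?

No

January 2023–March 2023: 121,420 + 223,970 + 303,290 = 648,680 (under)
February 2023–April 2023: 223,970 + 303,290 + 821,350 = 1,348,610 (under)
March 2023–May 2023: 303,290 + 821,350 + 712,260 = 1,836,900 (under)
April 2023–June 2023: 821,350 + 712,260 + 313,260 = 1,846,870 (under)
May 2023–July 2023: 712,260 + 313,260 + 796,430 = 1,821,950 (under)
June 2023–August 2023: 313,260 + 796,430 + 17,970 = 1,127,660 (under)
July 2023–September 2023: 796,430 + 17,970 + 316,810 = 1,131,210 (under)
August 2023–October 2023: 17,970 + 316,810 + 434,450 = 769,230 (under)
No window exceeds 1,920,000.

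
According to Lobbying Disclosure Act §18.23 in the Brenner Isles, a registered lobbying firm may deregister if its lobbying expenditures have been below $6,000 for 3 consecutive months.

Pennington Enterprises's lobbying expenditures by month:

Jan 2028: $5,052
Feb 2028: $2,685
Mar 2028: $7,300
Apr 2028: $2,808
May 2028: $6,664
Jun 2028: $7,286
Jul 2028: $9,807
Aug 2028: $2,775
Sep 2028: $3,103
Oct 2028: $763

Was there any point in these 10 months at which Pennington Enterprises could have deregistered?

Months below $6,000: Jan 2028, Feb 2028, Apr 2028, Aug 2028, Sep 2028, Oct 2028.
Longest run of consecutive months below the threshold: 3.
3 ≥ 3, so Pennington Enterprises became eligible.

Yes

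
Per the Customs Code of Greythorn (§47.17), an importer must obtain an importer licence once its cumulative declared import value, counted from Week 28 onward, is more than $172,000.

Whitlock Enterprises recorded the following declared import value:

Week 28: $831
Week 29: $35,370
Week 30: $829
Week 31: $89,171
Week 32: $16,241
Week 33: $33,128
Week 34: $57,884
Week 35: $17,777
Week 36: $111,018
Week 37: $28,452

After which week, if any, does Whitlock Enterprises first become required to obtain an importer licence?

Through Week 28: $831
Through Week 29: $36,201
Through Week 30: $37,030
Through Week 31: $126,201
Through Week 32: $142,442
Through Week 33: $175,570 ← exceeds threshold

Week 33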